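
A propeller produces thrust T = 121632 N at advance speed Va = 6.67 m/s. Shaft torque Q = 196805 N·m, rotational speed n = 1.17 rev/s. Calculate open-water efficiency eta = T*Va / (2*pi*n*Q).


Formula: eta = T * Va / (2 * pi * n * Q)
Step 1 — numerator = T * Va = 121632 * 6.67 = 811285.44
Step 2 — 2 * pi * n = 2 * pi * 1.17 = 7.351327
Step 3 — denominator = 7.351327 * 196805 = 1446777.91
Step 4 — eta = 811285.44 / 1446777.91 ≈ 0.56075 (5 s.f.)

0.56075


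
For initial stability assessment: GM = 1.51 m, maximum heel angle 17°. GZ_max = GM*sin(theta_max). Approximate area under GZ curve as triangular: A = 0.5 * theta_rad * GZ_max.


Formula: GZ_max = GM * sin(theta); Area = 0.5 * theta_rad * GZ_max
Step 1 — GZ_max = 1.51 * sin(17°) = 1.51 * 0.292372 = 0.441482 m
Step 2 — theta_rad = 17 * pi/180 = 0.296706 rad
Step 3 — Area = 0.5 * 0.296706 * 0.441482 ≈ 0.065495 m·rad (5 s.f.)

0.065495 m·rad


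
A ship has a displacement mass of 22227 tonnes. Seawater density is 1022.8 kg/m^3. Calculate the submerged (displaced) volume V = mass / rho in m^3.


Formula: V = mass / rho
Step 1 — convert tonnes to kg: 22227 t * 1000 = 22227000 kg
Step 2 — V = 22227000 / 1022.8 ≈ 21732 m^3 (5 s.f.)

21732 m^3


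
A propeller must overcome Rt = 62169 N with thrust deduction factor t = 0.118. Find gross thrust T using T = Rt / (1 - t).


Formula: T = Rt / (1 - t)
Step 1 — (1 - t) = 1 - 0.118 = 0.882
Step 2 — T = 62169 / 0.882 ≈ 70486 N (5 s.f.)

70486 N


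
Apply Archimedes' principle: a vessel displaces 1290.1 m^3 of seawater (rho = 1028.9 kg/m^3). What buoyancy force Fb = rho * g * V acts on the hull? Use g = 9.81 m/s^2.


Formula: Fb = rho * g * V
Substituting: Fb = 1028.9 * 9.81 * 1290.1
Intermediate: 1028.9 * 9.81 = 10093.509
Result: Fb = 10093.509 * 1290.1 ≈ 13022000 N (5 s.f.)

13022000 N


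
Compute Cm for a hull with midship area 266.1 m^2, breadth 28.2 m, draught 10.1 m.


Formula: Cm = Am / (B * T)
Step 1 — B * T = 28.2 * 10.1 = 284.82 m^2
Step 2 — Cm = 266.1 / 284.82 ≈ 0.93427 (5 s.f.)

0.93427


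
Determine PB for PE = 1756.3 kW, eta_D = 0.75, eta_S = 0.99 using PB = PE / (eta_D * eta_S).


Formula: PB = PE / (eta_D * eta_S)
Step 1 — combined efficiency = eta_D * eta_S = 0.75 * 0.99 = 0.7425
Step 2 — PB = 1756.3 / 0.7425 ≈ 2365.4 kW (5 s.f.)

2365.4 kW


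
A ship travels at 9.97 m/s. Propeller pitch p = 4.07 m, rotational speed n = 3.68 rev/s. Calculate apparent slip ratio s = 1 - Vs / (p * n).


Formula: s = 1 - Vs / (p * n)
Step 1 — p * n = 4.07 * 3.68 = 14.9776
Step 2 — Vs / (p*n) = 9.97 / 14.9776 = 0.665661 (6 d.p.)
Step 3 — s = 1 - 0.665661 = 0.334339

0.334339


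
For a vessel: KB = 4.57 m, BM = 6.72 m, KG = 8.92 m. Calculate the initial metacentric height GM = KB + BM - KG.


Formula: GM = KB + BM - KG
Step 1 — KM = KB + BM = 4.57 + 6.72 = 11.29 m
Step 2 — GM = KM - KG = 11.29 - 8.92 = 2.37 m

2.37 m


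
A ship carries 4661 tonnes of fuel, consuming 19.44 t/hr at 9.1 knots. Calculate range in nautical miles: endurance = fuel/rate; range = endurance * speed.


Formula: endurance = fuel / rate; range = endurance * speed
Step 1 — endurance = 4661 / 19.44 = 239.7634 hours
Step 2 — range = 239.7634 * 9.1 ≈ 2181.8 nautical miles (5 s.f.)

2181.8 NM


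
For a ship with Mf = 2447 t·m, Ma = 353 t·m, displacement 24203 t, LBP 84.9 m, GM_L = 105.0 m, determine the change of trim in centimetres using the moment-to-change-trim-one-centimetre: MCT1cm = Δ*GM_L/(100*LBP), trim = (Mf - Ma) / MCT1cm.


Formula: net trimming moment = Mf - Ma; MCT1cm = Δ*GM_L/(100*LBP); trim = net moment / MCT1cm
Step 1 — net trimming moment = 2447 - 353 = 2094 t·m
Step 2 — MCT1cm = 24203 * 105.0 / (100 * 84.9) = 299.3304 t·m/cm
Step 3 — trim = 2094 / 299.3304 ≈ 6.9956 cm (5 s.f.)

6.9956 cm


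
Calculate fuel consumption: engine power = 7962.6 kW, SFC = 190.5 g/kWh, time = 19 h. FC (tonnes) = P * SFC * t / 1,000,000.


Formula: FC (tonnes) = P * SFC * t / 1,000,000
Step 1 — P * SFC * t = 7962.6 * 190.5 * 19 = 28820630.7 g
Step 2 — FC (tonnes) = 28820630.7 / 1,000,000 ≈ 28.821 tonnes (5 s.f.)

28.821 tonnes


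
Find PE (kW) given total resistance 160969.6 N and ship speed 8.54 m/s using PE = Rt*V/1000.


Formula: PE = Rt * V / 1000 (kW)
Step 1 — PE (W) = 160969.6 * 8.54 = 1374680.384 W
Step 2 — PE (kW) = 1374680.384 / 1000 ≈ 1374.7 kW (5 s.f.)

1374.7 kW


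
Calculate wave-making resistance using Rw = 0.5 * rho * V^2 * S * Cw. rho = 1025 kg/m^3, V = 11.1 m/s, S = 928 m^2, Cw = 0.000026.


Formula: Rw = 0.5 * rho * V^2 * S * Cw
Step 1 — V^2 = 11.1^2 = 123.21
Step 2 — 0.5 * rho * V^2 = 0.5 * 1025 * 123.21 = 63145.125
Step 3 — Rw = 63145.125 * 928 * 0.000026 ≈ 1523.6 N (5 s.f.)

1523.6 N


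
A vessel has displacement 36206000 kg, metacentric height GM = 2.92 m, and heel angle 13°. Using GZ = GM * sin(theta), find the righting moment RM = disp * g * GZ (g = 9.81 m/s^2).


Formula: GZ = GM * sin(theta); RM = disp * g * GZ
Step 1 — GZ = 2.92 * sin(13°) = 2.92 * 0.224951 = 0.656857 m
Step 2 — RM = 36206000 * 9.81 * 0.656857 ≈ 233300000 N·m (5 s.f.)

233300000 N·m


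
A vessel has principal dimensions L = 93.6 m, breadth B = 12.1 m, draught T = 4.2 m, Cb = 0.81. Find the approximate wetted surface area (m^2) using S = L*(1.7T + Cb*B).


Formula: S = 1.7*L*T + V/T with V = Cb*L*B*T, i.e. S = L * (1.7*T + Cb*B)
Step 1 — 1.7*T = 1.7 * 4.2 = 7.14 m
Step 2 — Cb*B = 0.81 * 12.1 = 9.801 m
Step 3 — 1.7*T + Cb*B = 7.14 + 9.801 = 16.941 m
Step 4 — S = 93.6 * 16.941 ≈ 1585.7 m^2 (5 s.f.)

1585.7 m^2


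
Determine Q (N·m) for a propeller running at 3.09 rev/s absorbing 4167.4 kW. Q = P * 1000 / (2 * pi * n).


Formula: Q = P_W / (2 * pi * n)
Step 1 — P_W = 4167.4 kW * 1000 = 4167400.0 W
Step 2 — 2 * pi * n = 2 * pi * 3.09 = 19.415043
Step 3 — Q = 4167400.0 / 19.415043 ≈ 214650 N·m (5 s.f.)

214650 N·m


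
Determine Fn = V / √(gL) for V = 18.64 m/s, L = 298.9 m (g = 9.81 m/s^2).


Formula: Fn = V / sqrt(g * L)
Step 1 — g * L = 9.81 * 298.9 = 2932.209
Step 2 — sqrt(g * L) = sqrt(2932.209) = 54.149875
Step 3 — Fn = 18.64 / 54.149875 ≈ 0.34423 (5 s.f.)

0.34423


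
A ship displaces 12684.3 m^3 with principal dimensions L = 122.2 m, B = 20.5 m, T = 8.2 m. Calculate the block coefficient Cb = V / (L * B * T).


Formula: Cb = V / (L * B * T)
Step 1 — L * B * T = 122.2 * 20.5 * 8.2 = 20541.82 m^3
Step 2 — Cb = 12684.3 / 20541.82 ≈ 0.61749 (5 s.f.)

0.61749


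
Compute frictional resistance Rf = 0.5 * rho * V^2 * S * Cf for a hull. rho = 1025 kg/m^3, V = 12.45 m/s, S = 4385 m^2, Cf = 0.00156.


Formula: Rf = 0.5 * rho * V^2 * S * Cf
Step 1 — V^2 = 12.45^2 = 155.0025
Step 2 — 0.5 * rho * V^2 = 0.5 * 1025 * 155.0025 = 79438.78125
Step 3 — Rf = 79438.78125 * 4385 * 0.00156 ≈ 543410 N (5 s.f.)

543410 N


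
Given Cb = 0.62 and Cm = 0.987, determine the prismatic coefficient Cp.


Formula: Cp = Cb / Cm
Substituting: Cp = 0.62 / 0.987
Result: Cp ≈ 0.62817 (5 s.f.)

0.62817


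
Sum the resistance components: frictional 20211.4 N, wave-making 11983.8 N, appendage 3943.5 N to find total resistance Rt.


Formula: Rt = Rf + Rw + Ra
Substituting: Rt = 20211.4 + 11983.8 + 3943.5
Result: Rt = 36138.7 N

36138.7 N


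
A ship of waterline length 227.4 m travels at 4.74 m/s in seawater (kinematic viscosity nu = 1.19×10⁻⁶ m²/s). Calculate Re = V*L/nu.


Formula: Re = V * L / nu
Step 1 — V * L = 4.74 * 227.4 = 1077.876 m^2/s
Step 2 — Re = 1077.876 / 1.19e-6 = 9.06e+08

9.06e+08


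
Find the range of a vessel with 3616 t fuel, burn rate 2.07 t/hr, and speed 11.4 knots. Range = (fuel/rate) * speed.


Formula: endurance = fuel / rate; range = endurance * speed
Step 1 — endurance = 3616 / 2.07 = 1746.8599 hours
Step 2 — range = 1746.8599 * 11.4 ≈ 19914 nautical miles (5 s.f.)

19914 NM


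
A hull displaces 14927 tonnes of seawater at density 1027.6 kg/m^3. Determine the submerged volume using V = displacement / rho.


Formula: V = mass / rho
Step 1 — convert tonnes to kg: 14927 t * 1000 = 14927000 kg
Step 2 — V = 14927000 / 1027.6 ≈ 14526 m^3 (5 s.f.)

14526 m^3


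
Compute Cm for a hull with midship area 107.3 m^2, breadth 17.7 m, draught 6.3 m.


Formula: Cm = Am / (B * T)
Step 1 — B * T = 17.7 * 6.3 = 111.51 m^2
Step 2 — Cm = 107.3 / 111.51 ≈ 0.96225 (5 s.f.)

0.96225


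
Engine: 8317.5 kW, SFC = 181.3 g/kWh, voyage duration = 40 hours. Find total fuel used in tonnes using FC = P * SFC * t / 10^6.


Formula: FC (tonnes) = P * SFC * t / 1,000,000
Step 1 — P * SFC * t = 8317.5 * 181.3 * 40 = 60318510.0 g
Step 2 — FC (tonnes) = 60318510.0 / 1,000,000 ≈ 60.319 tonnes (5 s.f.)

60.319 tonnes


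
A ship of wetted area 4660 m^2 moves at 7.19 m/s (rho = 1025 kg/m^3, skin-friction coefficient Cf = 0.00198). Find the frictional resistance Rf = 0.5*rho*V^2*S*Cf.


Formula: Rf = 0.5 * rho * V^2 * S * Cf
Step 1 — V^2 = 7.19^2 = 51.6961
Step 2 — 0.5 * rho * V^2 = 0.5 * 1025 * 51.6961 = 26494.25125
Step 3 — Rf = 26494.25125 * 4660 * 0.00198 ≈ 244460 N (5 s.f.)

244460 N


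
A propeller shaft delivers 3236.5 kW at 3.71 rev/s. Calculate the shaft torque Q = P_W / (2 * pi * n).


Formula: Q = P_W / (2 * pi * n)
Step 1 — P_W = 3236.5 kW * 1000 = 3236500.0 W
Step 2 — 2 * pi * n = 2 * pi * 3.71 = 23.310617
Step 3 — Q = 3236500.0 / 23.310617 ≈ 138840 N·m (5 s.f.)

138840 N·m


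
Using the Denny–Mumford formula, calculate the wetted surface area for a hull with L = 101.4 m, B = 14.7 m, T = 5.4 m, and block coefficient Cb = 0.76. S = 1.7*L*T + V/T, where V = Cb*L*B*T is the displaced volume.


Formula: S = 1.7*L*T + V/T with V = Cb*L*B*T, i.e. S = L * (1.7*T + Cb*B)
Step 1 — 1.7*T = 1.7 * 5.4 = 9.18 m
Step 2 — Cb*B = 0.76 * 14.7 = 11.172 m
Step 3 — 1.7*T + Cb*B = 9.18 + 11.172 = 20.352 m
Step 4 — S = 101.4 * 20.352 ≈ 2063.7 m^2 (5 s.f.)

2063.7 m^2


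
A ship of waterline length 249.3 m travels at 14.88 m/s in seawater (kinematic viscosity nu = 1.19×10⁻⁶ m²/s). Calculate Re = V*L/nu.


Formula: Re = V * L / nu
Step 1 — V * L = 14.88 * 249.3 = 3709.584 m^2/s
Step 2 — Re = 3709.584 / 1.19e-6 = 3.12e+09

3.12e+09


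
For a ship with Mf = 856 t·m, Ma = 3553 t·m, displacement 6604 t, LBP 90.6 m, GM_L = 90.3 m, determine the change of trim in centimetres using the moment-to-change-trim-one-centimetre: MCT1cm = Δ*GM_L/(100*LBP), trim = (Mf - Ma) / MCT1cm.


Formula: net trimming moment = Mf - Ma; MCT1cm = Δ*GM_L/(100*LBP); trim = net moment / MCT1cm
Step 1 — net trimming moment = 856 - 3553 = -2697 t·m
Step 2 — MCT1cm = 6604 * 90.3 / (100 * 90.6) = 65.8213 t·m/cm
Step 3 — trim = -2697 / 65.8213 ≈ -40.975 cm (5 s.f.)

-40.975 cm


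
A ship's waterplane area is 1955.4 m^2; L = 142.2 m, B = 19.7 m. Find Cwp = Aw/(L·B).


Formula: Cwp = Aw / (L * B)
Step 1 — L * B = 142.2 * 19.7 = 2801.34 m^2
Step 2 — Cwp = 1955.4 / 2801.34 ≈ 0.69802 (5 s.f.)

0.69802


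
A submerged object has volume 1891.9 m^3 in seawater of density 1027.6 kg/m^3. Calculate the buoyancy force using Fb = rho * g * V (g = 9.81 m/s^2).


Formula: Fb = rho * g * V
Substituting: Fb = 1027.6 * 9.81 * 1891.9
Intermediate: 1027.6 * 9.81 = 10080.756
Result: Fb = 10080.756 * 1891.9 ≈ 19072000 N (5 s.f.)

19072000 N


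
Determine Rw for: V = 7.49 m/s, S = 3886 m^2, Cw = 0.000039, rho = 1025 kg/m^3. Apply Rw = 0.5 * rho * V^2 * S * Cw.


Formula: Rw = 0.5 * rho * V^2 * S * Cw
Step 1 — V^2 = 7.49^2 = 56.1001
Step 2 — 0.5 * rho * V^2 = 0.5 * 1025 * 56.1001 = 28751.30125
Step 3 — Rw = 28751.30125 * 3886 * 0.000039 ≈ 4357.4 N (5 s.f.)

4357.4 N


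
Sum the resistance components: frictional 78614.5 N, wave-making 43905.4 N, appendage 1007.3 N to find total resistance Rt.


Formula: Rt = Rf + Rw + Ra
Substituting: Rt = 78614.5 + 43905.4 + 1007.3
Result: Rt = 123527.2 N

123527.2 N


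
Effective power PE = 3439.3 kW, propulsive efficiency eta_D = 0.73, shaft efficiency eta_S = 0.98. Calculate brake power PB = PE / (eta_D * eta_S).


Formula: PB = PE / (eta_D * eta_S)
Step 1 — combined efficiency = eta_D * eta_S = 0.73 * 0.98 = 0.7154
Step 2 — PB = 3439.3 / 0.7154 ≈ 4807.5 kW (5 s.f.)

4807.5 kW


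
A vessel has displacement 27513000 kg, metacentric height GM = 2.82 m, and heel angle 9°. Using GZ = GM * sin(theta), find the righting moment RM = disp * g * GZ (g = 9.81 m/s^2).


Formula: GZ = GM * sin(theta); RM = disp * g * GZ
Step 1 — GZ = 2.82 * sin(9°) = 2.82 * 0.156434 = 0.441144 m
Step 2 — RM = 27513000 * 9.81 * 0.441144 ≈ 119070000 N·m (5 s.f.)

119070000 N·m


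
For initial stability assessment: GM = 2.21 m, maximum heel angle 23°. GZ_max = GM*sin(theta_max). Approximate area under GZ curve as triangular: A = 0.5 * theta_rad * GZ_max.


Formula: GZ_max = GM * sin(theta); Area = 0.5 * theta_rad * GZ_max
Step 1 — GZ_max = 2.21 * sin(23°) = 2.21 * 0.390731 = 0.863516 m
Step 2 — theta_rad = 23 * pi/180 = 0.401426 rad
Step 3 — Area = 0.5 * 0.401426 * 0.863516 ≈ 0.17332 m·rad (5 s.f.)

0.17332 m·rad


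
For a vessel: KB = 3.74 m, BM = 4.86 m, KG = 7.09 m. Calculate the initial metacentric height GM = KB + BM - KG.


Formula: GM = KB + BM - KG
Step 1 — KM = KB + BM = 3.74 + 4.86 = 8.6 m
Step 2 — GM = KM - KG = 8.6 - 7.09 = 1.51 m

1.51 m


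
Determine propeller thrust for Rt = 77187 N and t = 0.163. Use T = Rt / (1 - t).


Formula: T = Rt / (1 - t)
Step 1 — (1 - t) = 1 - 0.163 = 0.837
Step 2 — T = 77187 / 0.837 ≈ 92219 N (5 s.f.)

92219 N


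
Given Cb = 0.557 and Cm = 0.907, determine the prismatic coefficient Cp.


Formula: Cp = Cb / Cm
Substituting: Cp = 0.557 / 0.907
Result: Cp ≈ 0.61411 (5 s.f.)

0.61411


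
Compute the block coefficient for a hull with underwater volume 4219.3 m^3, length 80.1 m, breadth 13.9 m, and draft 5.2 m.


Formula: Cb = V / (L * B * T)
Step 1 — L * B * T = 80.1 * 13.9 * 5.2 = 5789.628 m^3
Step 2 — Cb = 4219.3 / 5789.628 ≈ 0.72877 (5 s.f.)

0.72877


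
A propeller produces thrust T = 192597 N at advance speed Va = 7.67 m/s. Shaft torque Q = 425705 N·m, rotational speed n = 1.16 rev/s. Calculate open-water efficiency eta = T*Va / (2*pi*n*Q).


Formula: eta = T * Va / (2 * pi * n * Q)
Step 1 — numerator = T * Va = 192597 * 7.67 = 1477218.99
Step 2 — 2 * pi * n = 2 * pi * 1.16 = 7.288495
Step 3 — denominator = 7.288495 * 425705 = 3102748.76
Step 4 — eta = 1477218.99 / 3102748.76 ≈ 0.47610 (5 s.f.)

0.47610


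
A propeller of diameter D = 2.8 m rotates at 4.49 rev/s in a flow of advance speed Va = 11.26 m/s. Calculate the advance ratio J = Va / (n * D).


Formula: J = Va / (n * D)
Step 1 — n * D = 4.49 * 2.8 = 12.572
Step 2 — J = 11.26 / 12.572 ≈ 0.89564 (5 s.f.)

0.89564


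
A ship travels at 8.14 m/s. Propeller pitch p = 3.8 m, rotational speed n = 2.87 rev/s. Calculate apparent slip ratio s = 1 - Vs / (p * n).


Formula: s = 1 - Vs / (p * n)
Step 1 — p * n = 3.8 * 2.87 = 10.906
Step 2 — Vs / (p*n) = 8.14 / 10.906 = 0.746378 (6 d.p.)
Step 3 — s = 1 - 0.746378 = 0.253622

0.253622


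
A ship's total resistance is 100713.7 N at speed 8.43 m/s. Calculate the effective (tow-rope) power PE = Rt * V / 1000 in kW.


Formula: PE = Rt * V / 1000 (kW)
Step 1 — PE (W) = 100713.7 * 8.43 = 849016.491 W
Step 2 — PE (kW) = 849016.491 / 1000 ≈ 849.02 kW (5 s.f.)

849.02 kW


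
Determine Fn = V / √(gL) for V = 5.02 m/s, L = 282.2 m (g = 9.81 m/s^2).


Formula: Fn = V / sqrt(g * L)
Step 1 — g * L = 9.81 * 282.2 = 2768.382
Step 2 — sqrt(g * L) = sqrt(2768.382) = 52.615416
Step 3 — Fn = 5.02 / 52.615416 ≈ 0.095409 (5 s.f.)

0.095409


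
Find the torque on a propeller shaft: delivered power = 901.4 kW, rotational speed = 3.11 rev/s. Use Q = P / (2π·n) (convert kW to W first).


Formula: Q = P_W / (2 * pi * n)
Step 1 — P_W = 901.4 kW * 1000 = 901400.0 W
Step 2 — 2 * pi * n = 2 * pi * 3.11 = 19.540706
Step 3 — Q = 901400.0 / 19.540706 ≈ 46129 N·m (5 s.f.)

46129 N·m


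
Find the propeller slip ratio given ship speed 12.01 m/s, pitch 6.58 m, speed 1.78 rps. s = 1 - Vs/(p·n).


Formula: s = 1 - Vs / (p * n)
Step 1 — p * n = 6.58 * 1.78 = 11.7124
Step 2 — Vs / (p*n) = 12.01 / 11.7124 = 1.025409 (6 d.p.)
Step 3 — s = 1 - 1.025409 = -0.025409

-0.025409


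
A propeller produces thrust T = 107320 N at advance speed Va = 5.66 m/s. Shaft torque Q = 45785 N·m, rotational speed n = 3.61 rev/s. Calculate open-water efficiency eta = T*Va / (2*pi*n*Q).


Formula: eta = T * Va / (2 * pi * n * Q)
Step 1 — numerator = T * Va = 107320 * 5.66 = 607431.2
Step 2 — 2 * pi * n = 2 * pi * 3.61 = 22.682299
Step 3 — denominator = 22.682299 * 45785 = 1038509.06
Step 4 — eta = 607431.2 / 1038509.06 ≈ 0.58491 (5 s.f.)

0.58491


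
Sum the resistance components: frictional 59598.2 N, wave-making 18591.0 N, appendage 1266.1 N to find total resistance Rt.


Formula: Rt = Rf + Rw + Ra
Substituting: Rt = 59598.2 + 18591.0 + 1266.1
Result: Rt = 79455.3 N

79455.3 N


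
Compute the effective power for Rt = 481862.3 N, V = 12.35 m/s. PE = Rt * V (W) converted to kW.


Formula: PE = Rt * V / 1000 (kW)
Step 1 — PE (W) = 481862.3 * 12.35 = 5950999.405 W
Step 2 — PE (kW) = 5950999.405 / 1000 ≈ 5951.0 kW (5 s.f.)

5951.0 kW


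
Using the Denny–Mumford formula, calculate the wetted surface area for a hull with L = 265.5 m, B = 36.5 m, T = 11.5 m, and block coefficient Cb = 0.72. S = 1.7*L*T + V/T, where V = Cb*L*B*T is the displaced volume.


Formula: S = 1.7*L*T + V/T with V = Cb*L*B*T, i.e. S = L * (1.7*T + Cb*B)
Step 1 — 1.7*T = 1.7 * 11.5 = 19.55 m
Step 2 — Cb*B = 0.72 * 36.5 = 26.28 m
Step 3 — 1.7*T + Cb*B = 19.55 + 26.28 = 45.83 m
Step 4 — S = 265.5 * 45.83 ≈ 12168 m^2 (5 s.f.)

12168 m^2


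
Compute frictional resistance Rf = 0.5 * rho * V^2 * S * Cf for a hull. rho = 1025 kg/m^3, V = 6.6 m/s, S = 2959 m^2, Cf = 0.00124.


Formula: Rf = 0.5 * rho * V^2 * S * Cf
Step 1 — V^2 = 6.6^2 = 43.56
Step 2 — 0.5 * rho * V^2 = 0.5 * 1025 * 43.56 = 22324.5
Step 3 — Rf = 22324.5 * 2959 * 0.00124 ≈ 81912 N (5 s.f.)

81912 N


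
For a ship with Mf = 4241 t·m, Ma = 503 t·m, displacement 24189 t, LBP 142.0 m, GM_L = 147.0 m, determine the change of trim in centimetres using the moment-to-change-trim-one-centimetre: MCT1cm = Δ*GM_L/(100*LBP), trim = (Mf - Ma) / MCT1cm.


Formula: net trimming moment = Mf - Ma; MCT1cm = Δ*GM_L/(100*LBP); trim = net moment / MCT1cm
Step 1 — net trimming moment = 4241 - 503 = 3738 t·m
Step 2 — MCT1cm = 24189 * 147.0 / (100 * 142.0) = 250.4073 t·m/cm
Step 3 — trim = 3738 / 250.4073 ≈ 14.928 cm (5 s.f.)

14.928 cm


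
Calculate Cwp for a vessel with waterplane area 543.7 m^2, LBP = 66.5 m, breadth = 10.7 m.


Formula: Cwp = Aw / (L * B)
Step 1 — L * B = 66.5 * 10.7 = 711.55 m^2
Step 2 — Cwp = 543.7 / 711.55 ≈ 0.76411 (5 s.f.)

0.76411


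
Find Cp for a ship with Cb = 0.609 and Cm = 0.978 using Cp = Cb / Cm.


Formula: Cp = Cb / Cm
Substituting: Cp = 0.609 / 0.978
Result: Cp ≈ 0.62270 (5 s.f.)

0.62270


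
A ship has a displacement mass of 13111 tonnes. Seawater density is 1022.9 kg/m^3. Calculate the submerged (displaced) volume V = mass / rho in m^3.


Formula: V = mass / rho
Step 1 — convert tonnes to kg: 13111 t * 1000 = 13111000 kg
Step 2 — V = 13111000 / 1022.9 ≈ 12817 m^3 (5 s.f.)

12817 m^3


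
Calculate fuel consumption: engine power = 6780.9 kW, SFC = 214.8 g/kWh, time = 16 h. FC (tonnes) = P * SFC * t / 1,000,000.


Formula: FC (tonnes) = P * SFC * t / 1,000,000
Step 1 — P * SFC * t = 6780.9 * 214.8 * 16 = 23304597.12 g
Step 2 — FC (tonnes) = 23304597.12 / 1,000,000 ≈ 23.305 tonnes (5 s.f.)

23.305 tonnes


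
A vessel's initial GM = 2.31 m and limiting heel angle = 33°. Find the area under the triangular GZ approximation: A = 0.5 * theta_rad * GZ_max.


Formula: GZ_max = GM * sin(theta); Area = 0.5 * theta_rad * GZ_max
Step 1 — GZ_max = 2.31 * sin(33°) = 2.31 * 0.544639 = 1.258116 m
Step 2 — theta_rad = 33 * pi/180 = 0.575959 rad
Step 3 — Area = 0.5 * 0.575959 * 1.258116 ≈ 0.36231 m·rad (5 s.f.)

0.36231 m·rad


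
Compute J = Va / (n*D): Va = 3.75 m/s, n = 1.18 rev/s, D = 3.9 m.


Formula: J = Va / (n * D)
Step 1 — n * D = 1.18 * 3.9 = 4.602
Step 2 — J = 3.75 / 4.602 ≈ 0.81486 (5 s.f.)

0.81486


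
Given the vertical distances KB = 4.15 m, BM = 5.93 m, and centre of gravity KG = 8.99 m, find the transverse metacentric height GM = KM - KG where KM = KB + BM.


Formula: GM = KB + BM - KG
Step 1 — KM = KB + BM = 4.15 + 5.93 = 10.08 m
Step 2 — GM = KM - KG = 10.08 - 8.99 = 1.09 m

1.09 m


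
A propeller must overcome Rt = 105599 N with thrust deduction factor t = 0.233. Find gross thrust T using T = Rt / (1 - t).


Formula: T = Rt / (1 - t)
Step 1 — (1 - t) = 1 - 0.233 = 0.767
Step 2 — T = 105599 / 0.767 ≈ 137680 N (5 s.f.)

137680 N


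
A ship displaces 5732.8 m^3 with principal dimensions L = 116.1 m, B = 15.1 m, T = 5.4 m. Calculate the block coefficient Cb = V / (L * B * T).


Formula: Cb = V / (L * B * T)
Step 1 — L * B * T = 116.1 * 15.1 * 5.4 = 9466.794 m^3
Step 2 — Cb = 5732.8 / 9466.794 ≈ 0.60557 (5 s.f.)

0.60557


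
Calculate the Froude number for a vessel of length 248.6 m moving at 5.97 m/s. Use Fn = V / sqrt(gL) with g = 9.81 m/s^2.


Formula: Fn = V / sqrt(g * L)
Step 1 — g * L = 9.81 * 248.6 = 2438.766
Step 2 — sqrt(g * L) = sqrt(2438.766) = 49.383864
Step 3 — Fn = 5.97 / 49.383864 ≈ 0.12089 (5 s.f.)

0.12089


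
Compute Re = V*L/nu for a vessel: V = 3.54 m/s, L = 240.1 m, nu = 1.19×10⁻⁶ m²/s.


Formula: Re = V * L / nu
Step 1 — V * L = 3.54 * 240.1 = 849.954 m^2/s
Step 2 — Re = 849.954 / 1.19e-6 = 7.14e+08

7.14e+08


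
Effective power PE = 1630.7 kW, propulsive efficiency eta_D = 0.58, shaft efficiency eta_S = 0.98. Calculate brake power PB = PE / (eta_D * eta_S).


Formula: PB = PE / (eta_D * eta_S)
Step 1 — combined efficiency = eta_D * eta_S = 0.58 * 0.98 = 0.5684
Step 2 — PB = 1630.7 / 0.5684 ≈ 2868.9 kW (5 s.f.)

2868.9 kW


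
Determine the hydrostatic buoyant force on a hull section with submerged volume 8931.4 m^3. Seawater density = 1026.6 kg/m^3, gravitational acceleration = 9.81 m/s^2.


Formula: Fb = rho * g * V
Substituting: Fb = 1026.6 * 9.81 * 8931.4
Intermediate: 1026.6 * 9.81 = 10070.946
Result: Fb = 10070.946 * 8931.4 ≈ 89948000 N (5 s.f.)

89948000 N


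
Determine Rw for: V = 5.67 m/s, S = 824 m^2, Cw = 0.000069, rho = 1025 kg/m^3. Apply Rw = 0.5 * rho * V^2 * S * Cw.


Formula: Rw = 0.5 * rho * V^2 * S * Cw
Step 1 — V^2 = 5.67^2 = 32.1489
Step 2 — 0.5 * rho * V^2 = 0.5 * 1025 * 32.1489 = 16476.31125
Step 3 — Rw = 16476.31125 * 824 * 0.000069 ≈ 936.78 N (5 s.f.)

936.78 N


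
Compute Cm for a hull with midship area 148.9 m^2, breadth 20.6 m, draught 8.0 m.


Formula: Cm = Am / (B * T)
Step 1 — B * T = 20.6 * 8.0 = 164.8 m^2
Step 2 — Cm = 148.9 / 164.8 ≈ 0.90352 (5 s.f.)

0.90352


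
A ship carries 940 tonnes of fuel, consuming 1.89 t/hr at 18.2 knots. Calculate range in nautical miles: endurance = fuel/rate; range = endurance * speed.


Formula: endurance = fuel / rate; range = endurance * speed
Step 1 — endurance = 940 / 1.89 = 497.3545 hours
Step 2 — range = 497.3545 * 18.2 ≈ 9051.9 nautical miles (5 s.f.)

9051.9 NM


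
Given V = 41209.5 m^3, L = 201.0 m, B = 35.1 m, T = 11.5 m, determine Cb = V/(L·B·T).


Formula: Cb = V / (L * B * T)
Step 1 — L * B * T = 201.0 * 35.1 * 11.5 = 81133.65 m^3
Step 2 — Cb = 41209.5 / 81133.65 ≈ 0.50792 (5 s.f.)

0.50792


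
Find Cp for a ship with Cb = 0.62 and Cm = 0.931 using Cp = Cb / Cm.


Formula: Cp = Cb / Cm
Substituting: Cp = 0.62 / 0.931
Result: Cp ≈ 0.66595 (5 s.f.)

0.66595


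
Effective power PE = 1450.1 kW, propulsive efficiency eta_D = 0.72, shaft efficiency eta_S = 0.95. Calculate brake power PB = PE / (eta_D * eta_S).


Formula: PB = PE / (eta_D * eta_S)
Step 1 — combined efficiency = eta_D * eta_S = 0.72 * 0.95 = 0.684
Step 2 — PB = 1450.1 / 0.684 ≈ 2120.0 kW (5 s.f.)

2120.0 kW


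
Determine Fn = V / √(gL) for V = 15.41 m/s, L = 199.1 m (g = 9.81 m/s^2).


Formula: Fn = V / sqrt(g * L)
Step 1 — g * L = 9.81 * 199.1 = 1953.171
Step 2 — sqrt(g * L) = sqrt(1953.171) = 44.194694
Step 3 — Fn = 15.41 / 44.194694 ≈ 0.34868 (5 s.f.)

0.34868


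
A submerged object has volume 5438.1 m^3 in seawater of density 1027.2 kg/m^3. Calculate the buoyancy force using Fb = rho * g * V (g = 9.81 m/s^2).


Formula: Fb = rho * g * V
Substituting: Fb = 1027.2 * 9.81 * 5438.1
Intermediate: 1027.2 * 9.81 = 10076.832
Result: Fb = 10076.832 * 5438.1 ≈ 54799000 N (5 s.f.)

54799000 N


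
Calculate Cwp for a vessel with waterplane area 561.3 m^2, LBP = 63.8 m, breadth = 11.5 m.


Formula: Cwp = Aw / (L * B)
Step 1 — L * B = 63.8 * 11.5 = 733.7 m^2
Step 2 — Cwp = 561.3 / 733.7 ≈ 0.76503 (5 s.f.)

0.76503


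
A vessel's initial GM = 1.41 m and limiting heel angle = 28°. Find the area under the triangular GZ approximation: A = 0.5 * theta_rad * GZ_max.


Formula: GZ_max = GM * sin(theta); Area = 0.5 * theta_rad * GZ_max
Step 1 — GZ_max = 1.41 * sin(28°) = 1.41 * 0.469472 = 0.661956 m
Step 2 — theta_rad = 28 * pi/180 = 0.488692 rad
Step 3 — Area = 0.5 * 0.488692 * 0.661956 ≈ 0.16175 m·rad (5 s.f.)

0.16175 m·rad


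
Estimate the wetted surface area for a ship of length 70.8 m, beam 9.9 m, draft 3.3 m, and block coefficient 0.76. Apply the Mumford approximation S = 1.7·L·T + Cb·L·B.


Formula: S = 1.7*L*T + V/T with V = Cb*L*B*T, i.e. S = L * (1.7*T + Cb*B)
Step 1 — 1.7*T = 1.7 * 3.3 = 5.61 m
Step 2 — Cb*B = 0.76 * 9.9 = 7.524 m
Step 3 — 1.7*T + Cb*B = 5.61 + 7.524 = 13.134 m
Step 4 — S = 70.8 * 13.134 ≈ 929.89 m^2 (5 s.f.)

929.89 m^2


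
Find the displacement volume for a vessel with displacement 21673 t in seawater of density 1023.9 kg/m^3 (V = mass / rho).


Formula: V = mass / rho
Step 1 — convert tonnes to kg: 21673 t * 1000 = 21673000 kg
Step 2 — V = 21673000 / 1023.9 ≈ 21167 m^3 (5 s.f.)

21167 m^3


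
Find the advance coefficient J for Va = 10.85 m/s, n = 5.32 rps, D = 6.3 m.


Formula: J = Va / (n * D)
Step 1 — n * D = 5.32 * 6.3 = 33.516
Step 2 — J = 10.85 / 33.516 ≈ 0.32373 (5 s.f.)

0.32373


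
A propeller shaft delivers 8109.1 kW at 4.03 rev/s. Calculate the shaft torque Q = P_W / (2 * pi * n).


Formula: Q = P_W / (2 * pi * n)
Step 1 — P_W = 8109.1 kW * 1000 = 8109100.0 W
Step 2 — 2 * pi * n = 2 * pi * 4.03 = 25.321237
Step 3 — Q = 8109100.0 / 25.321237 ≈ 320250 N·m (5 s.f.)

320250 N·m


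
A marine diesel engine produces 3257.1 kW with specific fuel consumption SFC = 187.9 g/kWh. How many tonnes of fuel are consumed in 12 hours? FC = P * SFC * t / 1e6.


Formula: FC (tonnes) = P * SFC * t / 1,000,000
Step 1 — P * SFC * t = 3257.1 * 187.9 * 12 = 7344109.08 g
Step 2 — FC (tonnes) = 7344109.08 / 1,000,000 ≈ 7.3441 tonnes (5 s.f.)

7.3441 tonnes


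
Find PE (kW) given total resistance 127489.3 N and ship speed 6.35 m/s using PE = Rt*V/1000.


Formula: PE = Rt * V / 1000 (kW)
Step 1 — PE (W) = 127489.3 * 6.35 = 809557.055 W
Step 2 — PE (kW) = 809557.055 / 1000 ≈ 809.56 kW (5 s.f.)

809.56 kW


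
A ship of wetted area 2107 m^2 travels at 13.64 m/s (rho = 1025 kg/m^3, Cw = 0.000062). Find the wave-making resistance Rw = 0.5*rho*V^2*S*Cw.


Formula: Rw = 0.5 * rho * V^2 * S * Cw
Step 1 — V^2 = 13.64^2 = 186.0496
Step 2 — 0.5 * rho * V^2 = 0.5 * 1025 * 186.0496 = 95350.42
Step 3 — Rw = 95350.42 * 2107 * 0.000062 ≈ 12456 N (5 s.f.)

12456 N


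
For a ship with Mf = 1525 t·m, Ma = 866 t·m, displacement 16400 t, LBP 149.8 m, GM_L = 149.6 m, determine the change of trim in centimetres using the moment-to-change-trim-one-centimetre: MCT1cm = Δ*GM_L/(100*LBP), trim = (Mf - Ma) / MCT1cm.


Formula: net trimming moment = Mf - Ma; MCT1cm = Δ*GM_L/(100*LBP); trim = net moment / MCT1cm
Step 1 — net trimming moment = 1525 - 866 = 659 t·m
Step 2 — MCT1cm = 16400 * 149.6 / (100 * 149.8) = 163.781 t·m/cm
Step 3 — trim = 659 / 163.781 ≈ 4.0237 cm (5 s.f.)

4.0237 cm


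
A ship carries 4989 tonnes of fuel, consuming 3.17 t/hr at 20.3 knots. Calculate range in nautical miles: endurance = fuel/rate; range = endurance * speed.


Formula: endurance = fuel / rate; range = endurance * speed
Step 1 — endurance = 4989 / 3.17 = 1573.817 hours
Step 2 — range = 1573.817 * 20.3 ≈ 31948 nautical miles (5 s.f.)

31948 NM


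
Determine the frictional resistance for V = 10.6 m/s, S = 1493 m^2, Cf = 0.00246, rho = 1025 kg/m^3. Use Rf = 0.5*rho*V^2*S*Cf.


Formula: Rf = 0.5 * rho * V^2 * S * Cf
Step 1 — V^2 = 10.6^2 = 112.36
Step 2 — 0.5 * rho * V^2 = 0.5 * 1025 * 112.36 = 57584.5
Step 3 — Rf = 57584.5 * 1493 * 0.00246 ≈ 211500 N (5 s.f.)

211500 N


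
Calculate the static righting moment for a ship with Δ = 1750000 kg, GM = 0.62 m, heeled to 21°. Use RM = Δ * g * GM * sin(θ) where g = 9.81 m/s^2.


Formula: GZ = GM * sin(theta); RM = disp * g * GZ
Step 1 — GZ = 0.62 * sin(21°) = 0.62 * 0.358368 = 0.222188 m
Step 2 — RM = 1750000 * 9.81 * 0.222188 ≈ 3814400 N·m (5 s.f.)

3814400 N·m


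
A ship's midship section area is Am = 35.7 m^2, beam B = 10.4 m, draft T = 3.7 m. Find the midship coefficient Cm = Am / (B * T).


Formula: Cm = Am / (B * T)
Step 1 — B * T = 10.4 * 3.7 = 38.48 m^2
Step 2 — Cm = 35.7 / 38.48 ≈ 0.92775 (5 s.f.)

0.92775


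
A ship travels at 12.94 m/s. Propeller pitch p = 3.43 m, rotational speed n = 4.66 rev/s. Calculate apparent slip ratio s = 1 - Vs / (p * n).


Formula: s = 1 - Vs / (p * n)
Step 1 — p * n = 3.43 * 4.66 = 15.9838
Step 2 — Vs / (p*n) = 12.94 / 15.9838 = 0.80957 (6 d.p.)
Step 3 — s = 1 - 0.80957 = 0.19043

0.19043


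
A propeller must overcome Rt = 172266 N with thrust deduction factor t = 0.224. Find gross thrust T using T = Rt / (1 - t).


Formula: T = Rt / (1 - t)
Step 1 — (1 - t) = 1 - 0.224 = 0.776
Step 2 — T = 172266 / 0.776 ≈ 221990 N (5 s.f.)

221990 N


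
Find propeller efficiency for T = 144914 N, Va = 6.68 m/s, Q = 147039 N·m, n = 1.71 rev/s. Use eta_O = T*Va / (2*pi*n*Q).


Formula: eta = T * Va / (2 * pi * n * Q)
Step 1 — numerator = T * Va = 144914 * 6.68 = 968025.52
Step 2 — 2 * pi * n = 2 * pi * 1.71 = 10.744247
Step 3 — denominator = 10.744247 * 147039 = 1579823.33
Step 4 — eta = 968025.52 / 1579823.33 ≈ 0.61274 (5 s.f.)

0.61274


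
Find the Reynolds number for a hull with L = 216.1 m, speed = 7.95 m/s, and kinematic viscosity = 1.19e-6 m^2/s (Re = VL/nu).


Formula: Re = V * L / nu
Step 1 — V * L = 7.95 * 216.1 = 1717.995 m^2/s
Step 2 — Re = 1717.995 / 1.19e-6 = 1.44e+09

1.44e+09


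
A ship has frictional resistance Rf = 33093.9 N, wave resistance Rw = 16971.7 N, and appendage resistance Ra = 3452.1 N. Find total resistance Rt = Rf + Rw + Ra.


Formula: Rt = Rf + Rw + Ra
Substituting: Rt = 33093.9 + 16971.7 + 3452.1
Result: Rt = 53517.7 N

53517.7 N


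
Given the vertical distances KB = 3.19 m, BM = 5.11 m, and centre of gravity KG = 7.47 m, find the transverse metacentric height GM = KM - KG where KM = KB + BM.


Formula: GM = KB + BM - KG
Step 1 — KM = KB + BM = 3.19 + 5.11 = 8.3 m
Step 2 — GM = KM - KG = 8.3 - 7.47 = 0.83 m

0.83 m


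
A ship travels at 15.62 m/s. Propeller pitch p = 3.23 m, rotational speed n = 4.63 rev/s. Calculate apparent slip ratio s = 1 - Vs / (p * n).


Formula: s = 1 - Vs / (p * n)
Step 1 — p * n = 3.23 * 4.63 = 14.9549
Step 2 — Vs / (p*n) = 15.62 / 14.9549 = 1.044474 (6 d.p.)
Step 3 — s = 1 - 1.044474 = -0.044474

-0.044474


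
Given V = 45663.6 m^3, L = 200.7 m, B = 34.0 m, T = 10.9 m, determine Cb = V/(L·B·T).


Formula: Cb = V / (L * B * T)
Step 1 — L * B * T = 200.7 * 34.0 * 10.9 = 74379.42 m^3
Step 2 — Cb = 45663.6 / 74379.42 ≈ 0.61393 (5 s.f.)

0.61393


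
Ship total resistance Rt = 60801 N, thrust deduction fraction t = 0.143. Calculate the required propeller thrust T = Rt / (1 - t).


Formula: T = Rt / (1 - t)
Step 1 — (1 - t) = 1 - 0.143 = 0.857
Step 2 — T = 60801 / 0.857 ≈ 70946 N (5 s.f.)

70946 N


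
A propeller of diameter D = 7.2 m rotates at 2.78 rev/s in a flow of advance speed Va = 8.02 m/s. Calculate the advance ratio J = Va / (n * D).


Formula: J = Va / (n * D)
Step 1 — n * D = 2.78 * 7.2 = 20.016
Step 2 — J = 8.02 / 20.016 ≈ 0.40068 (5 s.f.)

0.40068


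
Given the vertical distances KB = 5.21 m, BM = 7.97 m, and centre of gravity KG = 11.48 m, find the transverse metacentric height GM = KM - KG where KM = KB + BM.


Formula: GM = KB + BM - KG
Step 1 — KM = KB + BM = 5.21 + 7.97 = 13.18 m
Step 2 — GM = KM - KG = 13.18 - 11.48 = 1.7 m

1.7 m


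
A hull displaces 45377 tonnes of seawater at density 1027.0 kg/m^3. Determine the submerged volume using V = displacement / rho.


Formula: V = mass / rho
Step 1 — convert tonnes to kg: 45377 t * 1000 = 45377000 kg
Step 2 — V = 45377000 / 1027.0 ≈ 44184 m^3 (5 s.f.)

44184 m^3


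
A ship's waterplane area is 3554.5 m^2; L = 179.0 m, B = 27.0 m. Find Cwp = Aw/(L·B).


Formula: Cwp = Aw / (L * B)
Step 1 — L * B = 179.0 * 27.0 = 4833.0 m^2
Step 2 — Cwp = 3554.5 / 4833.0 ≈ 0.73546 (5 s.f.)

0.73546


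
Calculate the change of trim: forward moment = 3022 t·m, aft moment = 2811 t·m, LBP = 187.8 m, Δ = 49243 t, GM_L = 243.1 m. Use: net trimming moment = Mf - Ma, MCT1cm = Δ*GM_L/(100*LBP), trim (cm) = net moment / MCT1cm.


Formula: net trimming moment = Mf - Ma; MCT1cm = Δ*GM_L/(100*LBP); trim = net moment / MCT1cm
Step 1 — net trimming moment = 3022 - 2811 = 211 t·m
Step 2 — MCT1cm = 49243 * 243.1 / (100 * 187.8) = 637.432 t·m/cm
Step 3 — trim = 211 / 637.432 ≈ 0.33102 cm (5 s.f.)

0.33102 cm


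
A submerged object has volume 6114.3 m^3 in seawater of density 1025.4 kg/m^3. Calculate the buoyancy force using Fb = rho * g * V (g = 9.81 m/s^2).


Formula: Fb = rho * g * V
Substituting: Fb = 1025.4 * 9.81 * 6114.3
Intermediate: 1025.4 * 9.81 = 10059.174
Result: Fb = 10059.174 * 6114.3 ≈ 61505000 N (5 s.f.)

61505000 N


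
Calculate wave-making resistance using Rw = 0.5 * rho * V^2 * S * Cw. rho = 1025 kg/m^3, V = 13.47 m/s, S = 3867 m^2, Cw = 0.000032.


Formula: Rw = 0.5 * rho * V^2 * S * Cw
Step 1 — V^2 = 13.47^2 = 181.4409
Step 2 — 0.5 * rho * V^2 = 0.5 * 1025 * 181.4409 = 92988.46125
Step 3 — Rw = 92988.46125 * 3867 * 0.000032 ≈ 11507 N (5 s.f.)

11507 N


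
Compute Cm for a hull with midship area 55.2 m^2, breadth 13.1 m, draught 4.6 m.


Formula: Cm = Am / (B * T)
Step 1 — B * T = 13.1 * 4.6 = 60.26 m^2
Step 2 — Cm = 55.2 / 60.26 ≈ 0.91603 (5 s.f.)

0.91603


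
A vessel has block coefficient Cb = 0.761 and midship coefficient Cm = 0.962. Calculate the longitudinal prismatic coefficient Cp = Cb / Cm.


Formula: Cp = Cb / Cm
Substituting: Cp = 0.761 / 0.962
Result: Cp ≈ 0.79106 (5 s.f.)

0.79106


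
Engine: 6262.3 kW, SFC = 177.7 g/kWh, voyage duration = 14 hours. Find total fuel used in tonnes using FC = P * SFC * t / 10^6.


Formula: FC (tonnes) = P * SFC * t / 1,000,000
Step 1 — P * SFC * t = 6262.3 * 177.7 * 14 = 15579349.94 g
Step 2 — FC (tonnes) = 15579349.94 / 1,000,000 ≈ 15.579 tonnes (5 s.f.)

15.579 tonnes


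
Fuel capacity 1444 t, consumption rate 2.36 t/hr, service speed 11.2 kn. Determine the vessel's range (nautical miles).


Formula: endurance = fuel / rate; range = endurance * speed
Step 1 — endurance = 1444 / 2.36 = 611.8644 hours
Step 2 — range = 611.8644 * 11.2 ≈ 6852.9 nautical miles (5 s.f.)

6852.9 NM


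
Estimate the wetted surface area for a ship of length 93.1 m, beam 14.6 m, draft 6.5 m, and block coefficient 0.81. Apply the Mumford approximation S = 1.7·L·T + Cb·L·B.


Formula: S = 1.7*L*T + V/T with V = Cb*L*B*T, i.e. S = L * (1.7*T + Cb*B)
Step 1 — 1.7*T = 1.7 * 6.5 = 11.05 m
Step 2 — Cb*B = 0.81 * 14.6 = 11.826 m
Step 3 — 1.7*T + Cb*B = 11.05 + 11.826 = 22.876 m
Step 4 — S = 93.1 * 22.876 ≈ 2129.8 m^2 (5 s.f.)

2129.8 m^2


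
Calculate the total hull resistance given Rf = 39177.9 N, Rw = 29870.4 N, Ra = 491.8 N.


Formula: Rt = Rf + Rw + Ra
Substituting: Rt = 39177.9 + 29870.4 + 491.8
Result: Rt = 69540.1 N

69540.1 N


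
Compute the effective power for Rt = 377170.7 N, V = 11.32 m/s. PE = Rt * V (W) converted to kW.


Formula: PE = Rt * V / 1000 (kW)
Step 1 — PE (W) = 377170.7 * 11.32 = 4269572.324 W
Step 2 — PE (kW) = 4269572.324 / 1000 ≈ 4269.6 kW (5 s.f.)

4269.6 kW


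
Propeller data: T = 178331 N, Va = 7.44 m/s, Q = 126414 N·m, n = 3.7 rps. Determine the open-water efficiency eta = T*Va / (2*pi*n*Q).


Formula: eta = T * Va / (2 * pi * n * Q)
Step 1 — numerator = T * Va = 178331 * 7.44 = 1326782.64
Step 2 — 2 * pi * n = 2 * pi * 3.7 = 23.247786
Step 3 — denominator = 23.247786 * 126414 = 2938845.62
Step 4 — eta = 1326782.64 / 2938845.62 ≈ 0.45146 (5 s.f.)

0.45146


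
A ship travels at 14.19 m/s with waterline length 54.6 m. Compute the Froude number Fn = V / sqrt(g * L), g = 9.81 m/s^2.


Formula: Fn = V / sqrt(g * L)
Step 1 — g * L = 9.81 * 54.6 = 535.626
Step 2 — sqrt(g * L) = sqrt(535.626) = 23.143595
Step 3 — Fn = 14.19 / 23.143595 ≈ 0.61313 (5 s.f.)

0.61313


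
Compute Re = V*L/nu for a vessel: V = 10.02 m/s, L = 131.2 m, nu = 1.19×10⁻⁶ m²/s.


Formula: Re = V * L / nu
Step 1 — V * L = 10.02 * 131.2 = 1314.624 m^2/s
Step 2 — Re = 1314.624 / 1.19e-6 = 1.10e+09

1.10e+09


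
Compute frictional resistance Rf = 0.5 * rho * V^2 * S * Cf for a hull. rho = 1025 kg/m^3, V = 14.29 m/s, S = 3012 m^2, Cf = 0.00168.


Formula: Rf = 0.5 * rho * V^2 * S * Cf
Step 1 — V^2 = 14.29^2 = 204.2041
Step 2 — 0.5 * rho * V^2 = 0.5 * 1025 * 204.2041 = 104654.60125
Step 3 — Rf = 104654.60125 * 3012 * 0.00168 ≈ 529570 N (5 s.f.)

529570 N


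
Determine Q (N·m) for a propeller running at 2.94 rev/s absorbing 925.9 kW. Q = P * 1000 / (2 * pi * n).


Formula: Q = P_W / (2 * pi * n)
Step 1 — P_W = 925.9 kW * 1000 = 925900.0 W
Step 2 — 2 * pi * n = 2 * pi * 2.94 = 18.472565
Step 3 — Q = 925900.0 / 18.472565 ≈ 50123 N·m (5 s.f.)

50123 N·m


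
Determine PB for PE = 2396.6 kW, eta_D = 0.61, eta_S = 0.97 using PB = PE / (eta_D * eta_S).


Formula: PB = PE / (eta_D * eta_S)
Step 1 — combined efficiency = eta_D * eta_S = 0.61 * 0.97 = 0.5917
Step 2 — PB = 2396.6 / 0.5917 ≈ 4050.4 kW (5 s.f.)

4050.4 kW


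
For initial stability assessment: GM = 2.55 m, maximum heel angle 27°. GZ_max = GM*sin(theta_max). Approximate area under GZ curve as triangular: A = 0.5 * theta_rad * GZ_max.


Formula: GZ_max = GM * sin(theta); Area = 0.5 * theta_rad * GZ_max
Step 1 — GZ_max = 2.55 * sin(27°) = 2.55 * 0.45399 = 1.157674 m
Step 2 — theta_rad = 27 * pi/180 = 0.471239 rad
Step 3 — Area = 0.5 * 0.471239 * 1.157674 ≈ 0.27277 m·rad (5 s.f.)

0.27277 m·rad


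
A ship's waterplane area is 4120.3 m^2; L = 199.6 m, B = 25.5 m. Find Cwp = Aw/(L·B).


Formula: Cwp = Aw / (L * B)
Step 1 — L * B = 199.6 * 25.5 = 5089.8 m^2
Step 2 — Cwp = 4120.3 / 5089.8 ≈ 0.80952 (5 s.f.)

0.80952


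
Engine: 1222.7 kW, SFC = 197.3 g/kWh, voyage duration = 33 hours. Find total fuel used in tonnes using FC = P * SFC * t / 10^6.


Formula: FC (tonnes) = P * SFC * t / 1,000,000
Step 1 — P * SFC * t = 1222.7 * 197.3 * 33 = 7960877.43 g
Step 2 — FC (tonnes) = 7960877.43 / 1,000,000 ≈ 7.9609 tonnes (5 s.f.)

7.9609 tonnes


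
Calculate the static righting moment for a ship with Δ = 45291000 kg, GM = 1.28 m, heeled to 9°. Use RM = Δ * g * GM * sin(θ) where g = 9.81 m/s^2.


Formula: GZ = GM * sin(theta); RM = disp * g * GZ
Step 1 — GZ = 1.28 * sin(9°) = 1.28 * 0.156434 = 0.200236 m
Step 2 — RM = 45291000 * 9.81 * 0.200236 ≈ 88966000 N·m (5 s.f.)

88966000 N·m
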